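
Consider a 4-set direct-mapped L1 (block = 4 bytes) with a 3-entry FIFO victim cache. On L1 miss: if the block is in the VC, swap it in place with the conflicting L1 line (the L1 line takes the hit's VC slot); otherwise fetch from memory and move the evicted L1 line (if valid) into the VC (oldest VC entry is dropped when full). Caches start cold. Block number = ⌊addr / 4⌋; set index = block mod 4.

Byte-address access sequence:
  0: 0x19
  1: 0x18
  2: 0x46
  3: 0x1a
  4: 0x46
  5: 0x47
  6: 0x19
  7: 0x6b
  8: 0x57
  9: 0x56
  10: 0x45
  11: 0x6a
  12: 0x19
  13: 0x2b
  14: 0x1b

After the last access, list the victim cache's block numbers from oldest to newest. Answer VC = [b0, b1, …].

0: 0x19 (blk 6, set 2) → MISS  vc=[]
1: 0x18 (blk 6, set 2) → L1-HIT  vc=[]
2: 0x46 (blk 17, set 1) → MISS  vc=[]
3: 0x1a (blk 6, set 2) → L1-HIT  vc=[]
4: 0x46 (blk 17, set 1) → L1-HIT  vc=[]
5: 0x47 (blk 17, set 1) → L1-HIT  vc=[]
6: 0x19 (blk 6, set 2) → L1-HIT  vc=[]
7: 0x6b (blk 26, set 2) → MISS  vc=[6]
8: 0x57 (blk 21, set 1) → MISS  vc=[6, 17]
9: 0x56 (blk 21, set 1) → L1-HIT  vc=[6, 17]
10: 0x45 (blk 17, set 1) → VC-HIT  vc=[6, 21]
11: 0x6a (blk 26, set 2) → L1-HIT  vc=[6, 21]
12: 0x19 (blk 6, set 2) → VC-HIT  vc=[26, 21]
13: 0x2b (blk 10, set 2) → MISS  vc=[26, 21, 6]
14: 0x1b (blk 6, set 2) → VC-HIT  vc=[26, 21, 10]

VC = [26, 21, 10]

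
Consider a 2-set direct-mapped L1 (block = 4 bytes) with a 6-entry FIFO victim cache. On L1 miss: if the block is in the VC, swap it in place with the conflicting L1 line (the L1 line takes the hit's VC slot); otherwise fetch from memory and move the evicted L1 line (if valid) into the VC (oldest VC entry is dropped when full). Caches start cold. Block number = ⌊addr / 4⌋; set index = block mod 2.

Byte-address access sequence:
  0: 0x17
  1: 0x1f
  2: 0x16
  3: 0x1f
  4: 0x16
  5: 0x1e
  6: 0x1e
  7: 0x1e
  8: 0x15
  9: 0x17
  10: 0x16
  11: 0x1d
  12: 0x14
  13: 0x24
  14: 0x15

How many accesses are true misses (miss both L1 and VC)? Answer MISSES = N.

MISSES = 3

0: 0x17 (blk 5, set 1) → MISS  vc=[]
1: 0x1f (blk 7, set 1) → MISS  vc=[5]
2: 0x16 (blk 5, set 1) → VC-HIT  vc=[7]
3: 0x1f (blk 7, set 1) → VC-HIT  vc=[5]
4: 0x16 (blk 5, set 1) → VC-HIT  vc=[7]
5: 0x1e (blk 7, set 1) → VC-HIT  vc=[5]
6: 0x1e (blk 7, set 1) → L1-HIT  vc=[5]
7: 0x1e (blk 7, set 1) → L1-HIT  vc=[5]
8: 0x15 (blk 5, set 1) → VC-HIT  vc=[7]
9: 0x17 (blk 5, set 1) → L1-HIT  vc=[7]
10: 0x16 (blk 5, set 1) → L1-HIT  vc=[7]
11: 0x1d (blk 7, set 1) → VC-HIT  vc=[5]
12: 0x14 (blk 5, set 1) → VC-HIT  vc=[7]
13: 0x24 (blk 9, set 1) → MISS  vc=[7, 5]
14: 0x15 (blk 5, set 1) → VC-HIT  vc=[7, 9]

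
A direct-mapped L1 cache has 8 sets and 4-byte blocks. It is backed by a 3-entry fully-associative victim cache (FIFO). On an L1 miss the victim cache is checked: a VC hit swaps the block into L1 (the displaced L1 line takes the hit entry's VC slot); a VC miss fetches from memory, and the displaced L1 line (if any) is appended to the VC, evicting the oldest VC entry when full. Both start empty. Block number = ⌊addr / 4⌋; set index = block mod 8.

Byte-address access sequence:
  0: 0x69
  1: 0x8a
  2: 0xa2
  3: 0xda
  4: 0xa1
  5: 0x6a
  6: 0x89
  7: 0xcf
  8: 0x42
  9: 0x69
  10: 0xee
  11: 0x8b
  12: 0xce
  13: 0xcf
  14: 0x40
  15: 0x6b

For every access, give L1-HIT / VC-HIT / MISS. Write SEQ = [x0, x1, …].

0: 0x69 (blk 26, set 2) → MISS  vc=[]
1: 0x8a (blk 34, set 2) → MISS  vc=[26]
2: 0xa2 (blk 40, set 0) → MISS  vc=[26]
3: 0xda (blk 54, set 6) → MISS  vc=[26]
4: 0xa1 (blk 40, set 0) → L1-HIT  vc=[26]
5: 0x6a (blk 26, set 2) → VC-HIT  vc=[34]
6: 0x89 (blk 34, set 2) → VC-HIT  vc=[26]
7: 0xcf (blk 51, set 3) → MISS  vc=[26]
8: 0x42 (blk 16, set 0) → MISS  vc=[26, 40]
9: 0x69 (blk 26, set 2) → VC-HIT  vc=[34, 40]
10: 0xee (blk 59, set 3) → MISS  vc=[34, 40, 51]
11: 0x8b (blk 34, set 2) → VC-HIT  vc=[26, 40, 51]
12: 0xce (blk 51, set 3) → VC-HIT  vc=[26, 40, 59]
13: 0xcf (blk 51, set 3) → L1-HIT  vc=[26, 40, 59]
14: 0x40 (blk 16, set 0) → L1-HIT  vc=[26, 40, 59]
15: 0x6b (blk 26, set 2) → VC-HIT  vc=[34, 40, 59]

SEQ = [MISS, MISS, MISS, MISS, L1-HIT, VC-HIT, VC-HIT, MISS, MISS, VC-HIT, MISS, VC-HIT, VC-HIT, L1-HIT, L1-HIT, VC-HIT]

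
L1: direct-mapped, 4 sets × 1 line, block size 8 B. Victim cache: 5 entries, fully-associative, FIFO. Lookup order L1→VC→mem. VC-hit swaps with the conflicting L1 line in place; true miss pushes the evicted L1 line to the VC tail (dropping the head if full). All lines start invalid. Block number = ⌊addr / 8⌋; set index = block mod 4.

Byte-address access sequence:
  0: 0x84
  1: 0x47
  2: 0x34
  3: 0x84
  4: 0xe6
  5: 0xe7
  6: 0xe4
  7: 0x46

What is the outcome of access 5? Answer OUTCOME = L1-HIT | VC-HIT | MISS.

#0 0x84→b16/s0 MISS; vc=[]
#1 0x47→b8/s0 MISS; vc=[16]
#2 0x34→b6/s2 MISS; vc=[16]
#3 0x84→b16/s0 VC-HIT; vc=[8]
#4 0xe6→b28/s0 MISS; vc=[8,16]
#5 0xe7→b28/s0 L1-HIT; vc=[8,16]
#6 0xe4→b28/s0 L1-HIT; vc=[8,16]
#7 0x46→b8/s0 VC-HIT; vc=[28,16]

OUTCOME = L1-HIT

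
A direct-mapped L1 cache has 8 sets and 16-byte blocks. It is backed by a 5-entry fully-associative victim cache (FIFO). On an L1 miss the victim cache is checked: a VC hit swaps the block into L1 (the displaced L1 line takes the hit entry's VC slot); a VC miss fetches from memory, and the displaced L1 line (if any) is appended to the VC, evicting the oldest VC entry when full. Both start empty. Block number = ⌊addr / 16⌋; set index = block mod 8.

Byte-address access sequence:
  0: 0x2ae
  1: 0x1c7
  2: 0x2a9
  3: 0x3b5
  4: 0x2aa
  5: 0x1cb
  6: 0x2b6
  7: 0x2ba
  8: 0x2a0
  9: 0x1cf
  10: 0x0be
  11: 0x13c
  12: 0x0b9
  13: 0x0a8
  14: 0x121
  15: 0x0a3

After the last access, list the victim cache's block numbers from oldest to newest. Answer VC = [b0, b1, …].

#0 0x2ae→b42/s2 MISS; vc=[]
#1 0x1c7→b28/s4 MISS; vc=[]
#2 0x2a9→b42/s2 L1-HIT; vc=[]
#3 0x3b5→b59/s3 MISS; vc=[]
#4 0x2aa→b42/s2 L1-HIT; vc=[]
#5 0x1cb→b28/s4 L1-HIT; vc=[]
#6 0x2b6→b43/s3 MISS; vc=[59]
#7 0x2ba→b43/s3 L1-HIT; vc=[59]
#8 0x2a0→b42/s2 L1-HIT; vc=[59]
#9 0x1cf→b28/s4 L1-HIT; vc=[59]
#10 0xbe→b11/s3 MISS; vc=[59,43]
#11 0x13c→b19/s3 MISS; vc=[59,43,11]
#12 0xb9→b11/s3 VC-HIT; vc=[59,43,19]
#13 0xa8→b10/s2 MISS; vc=[59,43,19,42]
#14 0x121→b18/s2 MISS; vc=[59,43,19,42,10]
#15 0xa3→b10/s2 VC-HIT; vc=[59,43,19,42,18]

VC = [59, 43, 19, 42, 18]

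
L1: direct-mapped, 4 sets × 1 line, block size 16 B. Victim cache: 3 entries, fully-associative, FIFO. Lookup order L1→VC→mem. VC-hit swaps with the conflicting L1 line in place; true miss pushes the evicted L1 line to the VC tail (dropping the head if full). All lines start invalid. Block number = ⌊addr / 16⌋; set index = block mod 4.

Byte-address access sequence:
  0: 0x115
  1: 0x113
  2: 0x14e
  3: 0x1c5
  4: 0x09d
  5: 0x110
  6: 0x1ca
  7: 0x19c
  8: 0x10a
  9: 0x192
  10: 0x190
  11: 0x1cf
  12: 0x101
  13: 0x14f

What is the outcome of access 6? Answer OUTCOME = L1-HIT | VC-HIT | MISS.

  [0] addr=0x115 blk=17 s=1: MISS | VC []
  [1] addr=0x113 blk=17 s=1: L1-HIT | VC []
  [2] addr=0x14e blk=20 s=0: MISS | VC []
  [3] addr=0x1c5 blk=28 s=0: MISS | VC [20]
  [4] addr=0x9d blk=9 s=1: MISS | VC [20, 17]
  [5] addr=0x110 blk=17 s=1: VC-HIT | VC [20, 9]
  [6] addr=0x1ca blk=28 s=0: L1-HIT | VC [20, 9]
  [7] addr=0x19c blk=25 s=1: MISS | VC [20, 9, 17]
  [8] addr=0x10a blk=16 s=0: MISS | VC [9, 17, 28]
  [9] addr=0x192 blk=25 s=1: L1-HIT | VC [9, 17, 28]
  [10] addr=0x190 blk=25 s=1: L1-HIT | VC [9, 17, 28]
  [11] addr=0x1cf blk=28 s=0: VC-HIT | VC [9, 17, 16]
  [12] addr=0x101 blk=16 s=0: VC-HIT | VC [9, 17, 28]
  [13] addr=0x14f blk=20 s=0: MISS | VC [17, 28, 16]

OUTCOME = L1-HIT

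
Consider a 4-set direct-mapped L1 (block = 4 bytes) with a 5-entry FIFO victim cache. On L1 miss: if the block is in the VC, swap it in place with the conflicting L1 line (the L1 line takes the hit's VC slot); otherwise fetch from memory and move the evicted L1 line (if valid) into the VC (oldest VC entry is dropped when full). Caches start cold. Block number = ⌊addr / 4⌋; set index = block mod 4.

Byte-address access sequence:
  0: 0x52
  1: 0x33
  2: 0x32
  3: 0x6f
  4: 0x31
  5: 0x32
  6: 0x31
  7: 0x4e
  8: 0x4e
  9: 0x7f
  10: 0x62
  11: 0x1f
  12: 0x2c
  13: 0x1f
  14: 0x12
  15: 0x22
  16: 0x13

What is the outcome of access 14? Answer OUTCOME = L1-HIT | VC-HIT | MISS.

#0 0x52→b20/s0 MISS; vc=[]
#1 0x33→b12/s0 MISS; vc=[20]
#2 0x32→b12/s0 L1-HIT; vc=[20]
#3 0x6f→b27/s3 MISS; vc=[20]
#4 0x31→b12/s0 L1-HIT; vc=[20]
#5 0x32→b12/s0 L1-HIT; vc=[20]
#6 0x31→b12/s0 L1-HIT; vc=[20]
#7 0x4e→b19/s3 MISS; vc=[20,27]
#8 0x4e→b19/s3 L1-HIT; vc=[20,27]
#9 0x7f→b31/s3 MISS; vc=[20,27,19]
#10 0x62→b24/s0 MISS; vc=[20,27,19,12]
#11 0x1f→b7/s3 MISS; vc=[20,27,19,12,31]
#12 0x2c→b11/s3 MISS; vc=[27,19,12,31,7]
#13 0x1f→b7/s3 VC-HIT; vc=[27,19,12,31,11]
#14 0x12→b4/s0 MISS; vc=[19,12,31,11,24]
#15 0x22→b8/s0 MISS; vc=[12,31,11,24,4]
#16 0x13→b4/s0 VC-HIT; vc=[12,31,11,24,8]

OUTCOME = MISS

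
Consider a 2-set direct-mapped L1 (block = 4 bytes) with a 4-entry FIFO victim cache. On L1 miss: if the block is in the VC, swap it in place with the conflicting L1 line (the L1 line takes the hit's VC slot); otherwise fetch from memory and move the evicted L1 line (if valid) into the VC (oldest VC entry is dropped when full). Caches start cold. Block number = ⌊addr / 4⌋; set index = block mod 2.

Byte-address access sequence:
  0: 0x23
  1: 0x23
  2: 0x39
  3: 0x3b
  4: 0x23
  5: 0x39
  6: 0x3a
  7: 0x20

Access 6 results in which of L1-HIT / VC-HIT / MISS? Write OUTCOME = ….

OUTCOME = L1-HIT

  [0] addr=0x23 blk=8 s=0: MISS | VC []
  [1] addr=0x23 blk=8 s=0: L1-HIT | VC []
  [2] addr=0x39 blk=14 s=0: MISS | VC [8]
  [3] addr=0x3b blk=14 s=0: L1-HIT | VC [8]
  [4] addr=0x23 blk=8 s=0: VC-HIT | VC [14]
  [5] addr=0x39 blk=14 s=0: VC-HIT | VC [8]
  [6] addr=0x3a blk=14 s=0: L1-HIT | VC [8]
  [7] addr=0x20 blk=8 s=0: VC-HIT | VC [14]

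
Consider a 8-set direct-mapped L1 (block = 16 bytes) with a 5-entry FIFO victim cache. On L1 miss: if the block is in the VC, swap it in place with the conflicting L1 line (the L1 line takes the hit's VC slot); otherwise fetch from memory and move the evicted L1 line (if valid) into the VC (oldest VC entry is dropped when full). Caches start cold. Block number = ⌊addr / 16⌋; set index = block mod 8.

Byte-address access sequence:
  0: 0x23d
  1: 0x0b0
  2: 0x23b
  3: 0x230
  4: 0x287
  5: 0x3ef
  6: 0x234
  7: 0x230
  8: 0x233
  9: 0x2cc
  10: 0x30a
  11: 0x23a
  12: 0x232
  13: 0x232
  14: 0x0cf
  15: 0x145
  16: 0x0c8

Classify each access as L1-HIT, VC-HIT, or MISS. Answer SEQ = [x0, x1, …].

SEQ = [MISS, MISS, VC-HIT, L1-HIT, MISS, MISS, L1-HIT, L1-HIT, L1-HIT, MISS, MISS, L1-HIT, L1-HIT, L1-HIT, MISS, MISS, VC-HIT]

#0 0x23d→b35/s3 MISS; vc=[]
#1 0xb0→b11/s3 MISS; vc=[35]
#2 0x23b→b35/s3 VC-HIT; vc=[11]
#3 0x230→b35/s3 L1-HIT; vc=[11]
#4 0x287→b40/s0 MISS; vc=[11]
#5 0x3ef→b62/s6 MISS; vc=[11]
#6 0x234→b35/s3 L1-HIT; vc=[11]
#7 0x230→b35/s3 L1-HIT; vc=[11]
#8 0x233→b35/s3 L1-HIT; vc=[11]
#9 0x2cc→b44/s4 MISS; vc=[11]
#10 0x30a→b48/s0 MISS; vc=[11,40]
#11 0x23a→b35/s3 L1-HIT; vc=[11,40]
#12 0x232→b35/s3 L1-HIT; vc=[11,40]
#13 0x232→b35/s3 L1-HIT; vc=[11,40]
#14 0xcf→b12/s4 MISS; vc=[11,40,44]
#15 0x145→b20/s4 MISS; vc=[11,40,44,12]
#16 0xc8→b12/s4 VC-HIT; vc=[11,40,44,20]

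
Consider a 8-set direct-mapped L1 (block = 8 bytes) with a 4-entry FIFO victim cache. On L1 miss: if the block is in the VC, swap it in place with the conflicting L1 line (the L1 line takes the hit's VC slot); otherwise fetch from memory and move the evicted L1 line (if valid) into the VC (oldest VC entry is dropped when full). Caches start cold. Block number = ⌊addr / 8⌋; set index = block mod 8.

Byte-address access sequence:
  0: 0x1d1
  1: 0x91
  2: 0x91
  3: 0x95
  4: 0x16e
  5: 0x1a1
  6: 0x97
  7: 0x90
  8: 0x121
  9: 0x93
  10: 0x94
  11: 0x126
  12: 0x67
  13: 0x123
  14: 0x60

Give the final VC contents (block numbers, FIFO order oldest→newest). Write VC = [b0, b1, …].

#0 0x1d1→b58/s2 MISS; vc=[]
#1 0x91→b18/s2 MISS; vc=[58]
#2 0x91→b18/s2 L1-HIT; vc=[58]
#3 0x95→b18/s2 L1-HIT; vc=[58]
#4 0x16e→b45/s5 MISS; vc=[58]
#5 0x1a1→b52/s4 MISS; vc=[58]
#6 0x97→b18/s2 L1-HIT; vc=[58]
#7 0x90→b18/s2 L1-HIT; vc=[58]
#8 0x121→b36/s4 MISS; vc=[58,52]
#9 0x93→b18/s2 L1-HIT; vc=[58,52]
#10 0x94→b18/s2 L1-HIT; vc=[58,52]
#11 0x126→b36/s4 L1-HIT; vc=[58,52]
#12 0x67→b12/s4 MISS; vc=[58,52,36]
#13 0x123→b36/s4 VC-HIT; vc=[58,52,12]
#14 0x60→b12/s4 VC-HIT; vc=[58,52,36]

VC = [58, 52, 36]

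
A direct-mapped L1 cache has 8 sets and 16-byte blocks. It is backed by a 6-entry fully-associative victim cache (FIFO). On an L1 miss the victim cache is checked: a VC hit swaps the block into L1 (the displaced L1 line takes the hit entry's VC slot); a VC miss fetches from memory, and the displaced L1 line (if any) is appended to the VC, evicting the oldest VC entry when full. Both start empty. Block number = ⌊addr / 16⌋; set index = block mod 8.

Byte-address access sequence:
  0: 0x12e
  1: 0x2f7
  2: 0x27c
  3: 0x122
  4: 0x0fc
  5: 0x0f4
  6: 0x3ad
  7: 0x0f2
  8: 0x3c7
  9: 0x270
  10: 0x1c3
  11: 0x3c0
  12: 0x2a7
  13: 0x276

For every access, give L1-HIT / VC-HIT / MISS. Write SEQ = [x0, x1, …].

SEQ = [MISS, MISS, MISS, L1-HIT, MISS, L1-HIT, MISS, L1-HIT, MISS, VC-HIT, MISS, VC-HIT, MISS, L1-HIT]

  [0] addr=0x12e blk=18 s=2: MISS | VC []
  [1] addr=0x2f7 blk=47 s=7: MISS | VC []
  [2] addr=0x27c blk=39 s=7: MISS | VC [47]
  [3] addr=0x122 blk=18 s=2: L1-HIT | VC [47]
  [4] addr=0xfc blk=15 s=7: MISS | VC [47, 39]
  [5] addr=0xf4 blk=15 s=7: L1-HIT | VC [47, 39]
  [6] addr=0x3ad blk=58 s=2: MISS | VC [47, 39, 18]
  [7] addr=0xf2 blk=15 s=7: L1-HIT | VC [47, 39, 18]
  [8] addr=0x3c7 blk=60 s=4: MISS | VC [47, 39, 18]
  [9] addr=0x270 blk=39 s=7: VC-HIT | VC [47, 15, 18]
  [10] addr=0x1c3 blk=28 s=4: MISS | VC [47, 15, 18, 60]
  [11] addr=0x3c0 blk=60 s=4: VC-HIT | VC [47, 15, 18, 28]
  [12] addr=0x2a7 blk=42 s=2: MISS | VC [47, 15, 18, 28, 58]
  [13] addr=0x276 blk=39 s=7: L1-HIT | VC [47, 15, 18, 28, 58]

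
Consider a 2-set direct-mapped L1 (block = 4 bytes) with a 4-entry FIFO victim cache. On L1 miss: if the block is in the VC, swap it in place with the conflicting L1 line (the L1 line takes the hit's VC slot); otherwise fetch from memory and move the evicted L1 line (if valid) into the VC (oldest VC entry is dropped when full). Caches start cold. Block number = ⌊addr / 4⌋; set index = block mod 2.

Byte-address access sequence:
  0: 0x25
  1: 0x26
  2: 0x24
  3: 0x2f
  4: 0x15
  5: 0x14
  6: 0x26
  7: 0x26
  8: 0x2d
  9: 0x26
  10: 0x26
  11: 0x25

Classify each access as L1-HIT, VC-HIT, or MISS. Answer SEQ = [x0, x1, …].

#0 0x25→b9/s1 MISS; vc=[]
#1 0x26→b9/s1 L1-HIT; vc=[]
#2 0x24→b9/s1 L1-HIT; vc=[]
#3 0x2f→b11/s1 MISS; vc=[9]
#4 0x15→b5/s1 MISS; vc=[9,11]
#5 0x14→b5/s1 L1-HIT; vc=[9,11]
#6 0x26→b9/s1 VC-HIT; vc=[5,11]
#7 0x26→b9/s1 L1-HIT; vc=[5,11]
#8 0x2d→b11/s1 VC-HIT; vc=[5,9]
#9 0x26→b9/s1 VC-HIT; vc=[5,11]
#10 0x26→b9/s1 L1-HIT; vc=[5,11]
#11 0x25→b9/s1 L1-HIT; vc=[5,11]

SEQ = [MISS, L1-HIT, L1-HIT, MISS, MISS, L1-HIT, VC-HIT, L1-HIT, VC-HIT, VC-HIT, L1-HIT, L1-HIT]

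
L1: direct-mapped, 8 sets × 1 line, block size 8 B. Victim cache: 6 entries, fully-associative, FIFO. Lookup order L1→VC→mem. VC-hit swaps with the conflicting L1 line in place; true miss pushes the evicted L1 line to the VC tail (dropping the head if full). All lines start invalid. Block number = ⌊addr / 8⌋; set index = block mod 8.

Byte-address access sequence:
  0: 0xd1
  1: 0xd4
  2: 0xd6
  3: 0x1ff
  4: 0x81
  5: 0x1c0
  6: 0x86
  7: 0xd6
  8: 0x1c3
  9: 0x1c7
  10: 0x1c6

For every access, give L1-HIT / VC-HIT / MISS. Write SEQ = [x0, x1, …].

  [0] addr=0xd1 blk=26 s=2: MISS | VC []
  [1] addr=0xd4 blk=26 s=2: L1-HIT | VC []
  [2] addr=0xd6 blk=26 s=2: L1-HIT | VC []
  [3] addr=0x1ff blk=63 s=7: MISS | VC []
  [4] addr=0x81 blk=16 s=0: MISS | VC []
  [5] addr=0x1c0 blk=56 s=0: MISS | VC [16]
  [6] addr=0x86 blk=16 s=0: VC-HIT | VC [56]
  [7] addr=0xd6 blk=26 s=2: L1-HIT | VC [56]
  [8] addr=0x1c3 blk=56 s=0: VC-HIT | VC [16]
  [9] addr=0x1c7 blk=56 s=0: L1-HIT | VC [16]
  [10] addr=0x1c6 blk=56 s=0: L1-HIT | VC [16]

SEQ = [MISS, L1-HIT, L1-HIT, MISS, MISS, MISS, VC-HIT, L1-HIT, VC-HIT, L1-HIT, L1-HIT]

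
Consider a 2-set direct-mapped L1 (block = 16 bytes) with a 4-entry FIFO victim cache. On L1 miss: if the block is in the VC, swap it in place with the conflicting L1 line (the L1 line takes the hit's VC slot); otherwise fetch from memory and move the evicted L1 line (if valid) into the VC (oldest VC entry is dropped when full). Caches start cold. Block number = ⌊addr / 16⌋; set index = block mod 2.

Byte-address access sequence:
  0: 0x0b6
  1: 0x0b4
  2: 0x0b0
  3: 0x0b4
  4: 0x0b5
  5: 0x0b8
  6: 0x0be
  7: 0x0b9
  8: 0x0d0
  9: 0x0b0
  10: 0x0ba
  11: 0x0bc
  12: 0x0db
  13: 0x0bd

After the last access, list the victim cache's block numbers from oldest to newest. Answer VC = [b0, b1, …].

VC = [13]

  [0] addr=0xb6 blk=11 s=1: MISS | VC []
  [1] addr=0xb4 blk=11 s=1: L1-HIT | VC []
  [2] addr=0xb0 blk=11 s=1: L1-HIT | VC []
  [3] addr=0xb4 blk=11 s=1: L1-HIT | VC []
  [4] addr=0xb5 blk=11 s=1: L1-HIT | VC []
  [5] addr=0xb8 blk=11 s=1: L1-HIT | VC []
  [6] addr=0xbe blk=11 s=1: L1-HIT | VC []
  [7] addr=0xb9 blk=11 s=1: L1-HIT | VC []
  [8] addr=0xd0 blk=13 s=1: MISS | VC [11]
  [9] addr=0xb0 blk=11 s=1: VC-HIT | VC [13]
  [10] addr=0xba blk=11 s=1: L1-HIT | VC [13]
  [11] addr=0xbc blk=11 s=1: L1-HIT | VC [13]
  [12] addr=0xdb blk=13 s=1: VC-HIT | VC [11]
  [13] addr=0xbd blk=11 s=1: VC-HIT | VC [13]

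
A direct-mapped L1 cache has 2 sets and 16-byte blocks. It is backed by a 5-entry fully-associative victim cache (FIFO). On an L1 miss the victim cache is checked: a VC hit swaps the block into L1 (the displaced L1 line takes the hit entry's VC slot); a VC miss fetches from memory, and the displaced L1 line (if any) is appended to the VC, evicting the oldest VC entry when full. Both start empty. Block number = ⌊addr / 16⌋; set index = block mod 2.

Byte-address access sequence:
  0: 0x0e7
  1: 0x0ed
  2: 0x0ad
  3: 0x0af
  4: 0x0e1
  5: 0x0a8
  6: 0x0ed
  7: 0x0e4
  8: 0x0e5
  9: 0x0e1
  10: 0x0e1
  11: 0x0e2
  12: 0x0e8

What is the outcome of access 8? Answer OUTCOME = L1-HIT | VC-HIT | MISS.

#0 0xe7→b14/s0 MISS; vc=[]
#1 0xed→b14/s0 L1-HIT; vc=[]
#2 0xad→b10/s0 MISS; vc=[14]
#3 0xaf→b10/s0 L1-HIT; vc=[14]
#4 0xe1→b14/s0 VC-HIT; vc=[10]
#5 0xa8→b10/s0 VC-HIT; vc=[14]
#6 0xed→b14/s0 VC-HIT; vc=[10]
#7 0xe4→b14/s0 L1-HIT; vc=[10]
#8 0xe5→b14/s0 L1-HIT; vc=[10]
#9 0xe1→b14/s0 L1-HIT; vc=[10]
#10 0xe1→b14/s0 L1-HIT; vc=[10]
#11 0xe2→b14/s0 L1-HIT; vc=[10]
#12 0xe8→b14/s0 L1-HIT; vc=[10]

OUTCOME = L1-HIT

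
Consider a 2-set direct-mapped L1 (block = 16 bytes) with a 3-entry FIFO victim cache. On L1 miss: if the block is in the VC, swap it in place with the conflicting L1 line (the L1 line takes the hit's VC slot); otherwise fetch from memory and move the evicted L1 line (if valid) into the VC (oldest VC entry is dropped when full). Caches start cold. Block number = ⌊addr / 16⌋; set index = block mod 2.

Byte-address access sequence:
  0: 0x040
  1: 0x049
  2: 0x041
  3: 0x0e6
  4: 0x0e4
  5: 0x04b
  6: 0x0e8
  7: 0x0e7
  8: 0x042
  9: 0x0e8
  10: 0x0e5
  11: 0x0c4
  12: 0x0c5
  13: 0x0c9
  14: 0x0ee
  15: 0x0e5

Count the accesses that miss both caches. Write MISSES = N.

MISSES = 3

#0 0x40→b4/s0 MISS; vc=[]
#1 0x49→b4/s0 L1-HIT; vc=[]
#2 0x41→b4/s0 L1-HIT; vc=[]
#3 0xe6→b14/s0 MISS; vc=[4]
#4 0xe4→b14/s0 L1-HIT; vc=[4]
#5 0x4b→b4/s0 VC-HIT; vc=[14]
#6 0xe8→b14/s0 VC-HIT; vc=[4]
#7 0xe7→b14/s0 L1-HIT; vc=[4]
#8 0x42→b4/s0 VC-HIT; vc=[14]
#9 0xe8→b14/s0 VC-HIT; vc=[4]
#10 0xe5→b14/s0 L1-HIT; vc=[4]
#11 0xc4→b12/s0 MISS; vc=[4,14]
#12 0xc5→b12/s0 L1-HIT; vc=[4,14]
#13 0xc9→b12/s0 L1-HIT; vc=[4,14]
#14 0xee→b14/s0 VC-HIT; vc=[4,12]
#15 0xe5→b14/s0 L1-HIT; vc=[4,12]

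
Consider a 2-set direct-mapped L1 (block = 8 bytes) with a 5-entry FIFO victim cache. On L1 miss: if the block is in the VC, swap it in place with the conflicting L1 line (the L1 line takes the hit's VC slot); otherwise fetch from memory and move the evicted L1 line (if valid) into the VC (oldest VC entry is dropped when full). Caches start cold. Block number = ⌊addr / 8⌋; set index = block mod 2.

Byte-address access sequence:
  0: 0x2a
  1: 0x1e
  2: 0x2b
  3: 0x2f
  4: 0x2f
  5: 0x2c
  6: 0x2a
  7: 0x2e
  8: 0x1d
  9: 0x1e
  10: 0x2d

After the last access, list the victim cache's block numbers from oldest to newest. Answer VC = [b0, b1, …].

0: 0x2a (blk 5, set 1) → MISS  vc=[]
1: 0x1e (blk 3, set 1) → MISS  vc=[5]
2: 0x2b (blk 5, set 1) → VC-HIT  vc=[3]
3: 0x2f (blk 5, set 1) → L1-HIT  vc=[3]
4: 0x2f (blk 5, set 1) → L1-HIT  vc=[3]
5: 0x2c (blk 5, set 1) → L1-HIT  vc=[3]
6: 0x2a (blk 5, set 1) → L1-HIT  vc=[3]
7: 0x2e (blk 5, set 1) → L1-HIT  vc=[3]
8: 0x1d (blk 3, set 1) → VC-HIT  vc=[5]
9: 0x1e (blk 3, set 1) → L1-HIT  vc=[5]
10: 0x2d (blk 5, set 1) → VC-HIT  vc=[3]

VC = [3]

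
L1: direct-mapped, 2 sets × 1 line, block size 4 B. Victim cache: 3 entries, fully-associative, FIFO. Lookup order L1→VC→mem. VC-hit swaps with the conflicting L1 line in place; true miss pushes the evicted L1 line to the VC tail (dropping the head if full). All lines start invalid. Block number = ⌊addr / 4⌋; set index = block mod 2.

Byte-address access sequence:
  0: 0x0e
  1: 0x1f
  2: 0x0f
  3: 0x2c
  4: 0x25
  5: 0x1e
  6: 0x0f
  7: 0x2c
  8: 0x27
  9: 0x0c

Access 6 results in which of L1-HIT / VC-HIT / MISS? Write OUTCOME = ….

OUTCOME = VC-HIT

  [0] addr=0xe blk=3 s=1: MISS | VC []
  [1] addr=0x1f blk=7 s=1: MISS | VC [3]
  [2] addr=0xf blk=3 s=1: VC-HIT | VC [7]
  [3] addr=0x2c blk=11 s=1: MISS | VC [7, 3]
  [4] addr=0x25 blk=9 s=1: MISS | VC [7, 3, 11]
  [5] addr=0x1e blk=7 s=1: VC-HIT | VC [9, 3, 11]
  [6] addr=0xf blk=3 s=1: VC-HIT | VC [9, 7, 11]
  [7] addr=0x2c blk=11 s=1: VC-HIT | VC [9, 7, 3]
  [8] addr=0x27 blk=9 s=1: VC-HIT | VC [11, 7, 3]
  [9] addr=0xc blk=3 s=1: VC-HIT | VC [11, 7, 9]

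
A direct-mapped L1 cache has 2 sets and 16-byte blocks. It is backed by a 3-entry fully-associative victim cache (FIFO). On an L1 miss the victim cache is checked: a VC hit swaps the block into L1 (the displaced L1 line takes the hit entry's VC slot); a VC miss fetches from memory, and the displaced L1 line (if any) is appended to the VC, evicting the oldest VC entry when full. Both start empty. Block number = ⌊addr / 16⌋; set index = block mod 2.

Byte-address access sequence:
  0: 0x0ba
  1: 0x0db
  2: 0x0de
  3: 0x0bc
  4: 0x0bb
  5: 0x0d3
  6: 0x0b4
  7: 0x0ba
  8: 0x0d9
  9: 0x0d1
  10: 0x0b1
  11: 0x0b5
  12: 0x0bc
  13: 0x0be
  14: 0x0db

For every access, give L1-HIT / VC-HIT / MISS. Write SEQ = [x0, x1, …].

  [0] addr=0xba blk=11 s=1: MISS | VC []
  [1] addr=0xdb blk=13 s=1: MISS | VC [11]
  [2] addr=0xde blk=13 s=1: L1-HIT | VC [11]
  [3] addr=0xbc blk=11 s=1: VC-HIT | VC [13]
  [4] addr=0xbb blk=11 s=1: L1-HIT | VC [13]
  [5] addr=0xd3 blk=13 s=1: VC-HIT | VC [11]
  [6] addr=0xb4 blk=11 s=1: VC-HIT | VC [13]
  [7] addr=0xba blk=11 s=1: L1-HIT | VC [13]
  [8] addr=0xd9 blk=13 s=1: VC-HIT | VC [11]
  [9] addr=0xd1 blk=13 s=1: L1-HIT | VC [11]
  [10] addr=0xb1 blk=11 s=1: VC-HIT | VC [13]
  [11] addr=0xb5 blk=11 s=1: L1-HIT | VC [13]
  [12] addr=0xbc blk=11 s=1: L1-HIT | VC [13]
  [13] addr=0xbe blk=11 s=1: L1-HIT | VC [13]
  [14] addr=0xdb blk=13 s=1: VC-HIT | VC [11]

SEQ = [MISS, MISS, L1-HIT, VC-HIT, L1-HIT, VC-HIT, VC-HIT, L1-HIT, VC-HIT, L1-HIT, VC-HIT, L1-HIT, L1-HIT, L1-HIT, VC-HIT]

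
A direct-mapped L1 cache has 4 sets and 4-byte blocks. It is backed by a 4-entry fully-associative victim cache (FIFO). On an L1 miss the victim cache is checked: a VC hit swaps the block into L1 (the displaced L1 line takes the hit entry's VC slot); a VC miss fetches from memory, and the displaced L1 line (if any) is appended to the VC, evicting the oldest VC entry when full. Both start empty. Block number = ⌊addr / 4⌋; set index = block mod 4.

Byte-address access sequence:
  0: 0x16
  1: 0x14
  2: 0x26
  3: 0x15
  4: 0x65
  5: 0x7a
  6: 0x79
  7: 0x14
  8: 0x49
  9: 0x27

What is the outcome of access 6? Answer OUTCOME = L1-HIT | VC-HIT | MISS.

OUTCOME = L1-HIT

  [0] addr=0x16 blk=5 s=1: MISS | VC []
  [1] addr=0x14 blk=5 s=1: L1-HIT | VC []
  [2] addr=0x26 blk=9 s=1: MISS | VC [5]
  [3] addr=0x15 blk=5 s=1: VC-HIT | VC [9]
  [4] addr=0x65 blk=25 s=1: MISS | VC [9, 5]
  [5] addr=0x7a blk=30 s=2: MISS | VC [9, 5]
  [6] addr=0x79 blk=30 s=2: L1-HIT | VC [9, 5]
  [7] addr=0x14 blk=5 s=1: VC-HIT | VC [9, 25]
  [8] addr=0x49 blk=18 s=2: MISS | VC [9, 25, 30]
  [9] addr=0x27 blk=9 s=1: VC-HIT | VC [5, 25, 30]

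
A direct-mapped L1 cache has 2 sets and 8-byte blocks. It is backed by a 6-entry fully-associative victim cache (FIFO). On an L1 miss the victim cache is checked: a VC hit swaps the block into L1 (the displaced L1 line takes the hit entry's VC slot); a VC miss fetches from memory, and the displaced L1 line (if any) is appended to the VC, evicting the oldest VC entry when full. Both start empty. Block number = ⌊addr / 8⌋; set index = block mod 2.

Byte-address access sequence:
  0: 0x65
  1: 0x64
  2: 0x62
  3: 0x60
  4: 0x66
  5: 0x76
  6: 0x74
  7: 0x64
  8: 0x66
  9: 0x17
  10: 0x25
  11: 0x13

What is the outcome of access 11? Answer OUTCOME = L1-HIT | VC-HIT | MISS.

0: 0x65 (blk 12, set 0) → MISS  vc=[]
1: 0x64 (blk 12, set 0) → L1-HIT  vc=[]
2: 0x62 (blk 12, set 0) → L1-HIT  vc=[]
3: 0x60 (blk 12, set 0) → L1-HIT  vc=[]
4: 0x66 (blk 12, set 0) → L1-HIT  vc=[]
5: 0x76 (blk 14, set 0) → MISS  vc=[12]
6: 0x74 (blk 14, set 0) → L1-HIT  vc=[12]
7: 0x64 (blk 12, set 0) → VC-HIT  vc=[14]
8: 0x66 (blk 12, set 0) → L1-HIT  vc=[14]
9: 0x17 (blk 2, set 0) → MISS  vc=[14, 12]
10: 0x25 (blk 4, set 0) → MISS  vc=[14, 12, 2]
11: 0x13 (blk 2, set 0) → VC-HIT  vc=[14, 12, 4]

OUTCOME = VC-HIT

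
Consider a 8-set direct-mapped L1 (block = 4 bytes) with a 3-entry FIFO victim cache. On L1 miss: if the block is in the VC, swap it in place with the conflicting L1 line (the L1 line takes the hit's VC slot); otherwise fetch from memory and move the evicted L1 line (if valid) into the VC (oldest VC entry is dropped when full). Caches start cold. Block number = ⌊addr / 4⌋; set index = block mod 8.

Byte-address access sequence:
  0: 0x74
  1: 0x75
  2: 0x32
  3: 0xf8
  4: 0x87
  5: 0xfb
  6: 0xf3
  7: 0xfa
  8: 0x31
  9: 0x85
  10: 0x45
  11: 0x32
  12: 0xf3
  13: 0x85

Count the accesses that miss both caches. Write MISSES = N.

  [0] addr=0x74 blk=29 s=5: MISS | VC []
  [1] addr=0x75 blk=29 s=5: L1-HIT | VC []
  [2] addr=0x32 blk=12 s=4: MISS | VC []
  [3] addr=0xf8 blk=62 s=6: MISS | VC []
  [4] addr=0x87 blk=33 s=1: MISS | VC []
  [5] addr=0xfb blk=62 s=6: L1-HIT | VC []
  [6] addr=0xf3 blk=60 s=4: MISS | VC [12]
  [7] addr=0xfa blk=62 s=6: L1-HIT | VC [12]
  [8] addr=0x31 blk=12 s=4: VC-HIT | VC [60]
  [9] addr=0x85 blk=33 s=1: L1-HIT | VC [60]
  [10] addr=0x45 blk=17 s=1: MISS | VC [60, 33]
  [11] addr=0x32 blk=12 s=4: L1-HIT | VC [60, 33]
  [12] addr=0xf3 blk=60 s=4: VC-HIT | VC [12, 33]
  [13] addr=0x85 blk=33 s=1: VC-HIT | VC [12, 17]

MISSES = 6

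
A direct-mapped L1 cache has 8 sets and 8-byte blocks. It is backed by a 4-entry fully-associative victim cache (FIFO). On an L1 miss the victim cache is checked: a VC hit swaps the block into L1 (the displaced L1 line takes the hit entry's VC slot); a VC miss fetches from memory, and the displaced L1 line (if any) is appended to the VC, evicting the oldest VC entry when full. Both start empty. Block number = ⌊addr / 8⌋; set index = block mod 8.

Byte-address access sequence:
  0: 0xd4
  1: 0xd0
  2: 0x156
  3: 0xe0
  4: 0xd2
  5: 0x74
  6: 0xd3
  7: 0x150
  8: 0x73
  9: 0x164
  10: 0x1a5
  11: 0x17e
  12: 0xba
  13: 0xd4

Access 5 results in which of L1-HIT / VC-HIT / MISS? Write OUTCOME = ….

#0 0xd4→b26/s2 MISS; vc=[]
#1 0xd0→b26/s2 L1-HIT; vc=[]
#2 0x156→b42/s2 MISS; vc=[26]
#3 0xe0→b28/s4 MISS; vc=[26]
#4 0xd2→b26/s2 VC-HIT; vc=[42]
#5 0x74→b14/s6 MISS; vc=[42]
#6 0xd3→b26/s2 L1-HIT; vc=[42]
#7 0x150→b42/s2 VC-HIT; vc=[26]
#8 0x73→b14/s6 L1-HIT; vc=[26]
#9 0x164→b44/s4 MISS; vc=[26,28]
#10 0x1a5→b52/s4 MISS; vc=[26,28,44]
#11 0x17e→b47/s7 MISS; vc=[26,28,44]
#12 0xba→b23/s7 MISS; vc=[26,28,44,47]
#13 0xd4→b26/s2 VC-HIT; vc=[42,28,44,47]

OUTCOME = MISS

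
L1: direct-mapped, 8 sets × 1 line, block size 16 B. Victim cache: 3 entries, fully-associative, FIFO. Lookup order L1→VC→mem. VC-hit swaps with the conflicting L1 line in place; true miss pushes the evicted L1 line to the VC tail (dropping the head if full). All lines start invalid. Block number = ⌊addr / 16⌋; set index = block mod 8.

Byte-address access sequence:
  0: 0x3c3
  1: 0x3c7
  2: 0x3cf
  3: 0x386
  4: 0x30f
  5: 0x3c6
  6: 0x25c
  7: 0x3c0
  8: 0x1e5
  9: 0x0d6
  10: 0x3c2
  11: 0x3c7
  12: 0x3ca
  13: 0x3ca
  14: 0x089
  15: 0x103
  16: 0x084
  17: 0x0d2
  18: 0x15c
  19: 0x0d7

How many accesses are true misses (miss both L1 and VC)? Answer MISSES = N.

  [0] addr=0x3c3 blk=60 s=4: MISS | VC []
  [1] addr=0x3c7 blk=60 s=4: L1-HIT | VC []
  [2] addr=0x3cf blk=60 s=4: L1-HIT | VC []
  [3] addr=0x386 blk=56 s=0: MISS | VC []
  [4] addr=0x30f blk=48 s=0: MISS | VC [56]
  [5] addr=0x3c6 blk=60 s=4: L1-HIT | VC [56]
  [6] addr=0x25c blk=37 s=5: MISS | VC [56]
  [7] addr=0x3c0 blk=60 s=4: L1-HIT | VC [56]
  [8] addr=0x1e5 blk=30 s=6: MISS | VC [56]
  [9] addr=0xd6 blk=13 s=5: MISS | VC [56, 37]
  [10] addr=0x3c2 blk=60 s=4: L1-HIT | VC [56, 37]
  [11] addr=0x3c7 blk=60 s=4: L1-HIT | VC [56, 37]
  [12] addr=0x3ca blk=60 s=4: L1-HIT | VC [56, 37]
  [13] addr=0x3ca blk=60 s=4: L1-HIT | VC [56, 37]
  [14] addr=0x89 blk=8 s=0: MISS | VC [56, 37, 48]
  [15] addr=0x103 blk=16 s=0: MISS | VC [37, 48, 8]
  [16] addr=0x84 blk=8 s=0: VC-HIT | VC [37, 48, 16]
  [17] addr=0xd2 blk=13 s=5: L1-HIT | VC [37, 48, 16]
  [18] addr=0x15c blk=21 s=5: MISS | VC [48, 16, 13]
  [19] addr=0xd7 blk=13 s=5: VC-HIT | VC [48, 16, 21]

MISSES = 9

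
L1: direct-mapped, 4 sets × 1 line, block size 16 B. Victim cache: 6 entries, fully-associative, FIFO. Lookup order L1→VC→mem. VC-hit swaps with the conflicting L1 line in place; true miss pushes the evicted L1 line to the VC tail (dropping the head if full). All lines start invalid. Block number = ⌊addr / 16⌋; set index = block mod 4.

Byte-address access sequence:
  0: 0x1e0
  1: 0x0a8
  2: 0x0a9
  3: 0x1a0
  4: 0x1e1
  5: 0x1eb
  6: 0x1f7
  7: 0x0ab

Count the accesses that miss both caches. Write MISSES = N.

#0 0x1e0→b30/s2 MISS; vc=[]
#1 0xa8→b10/s2 MISS; vc=[30]
#2 0xa9→b10/s2 L1-HIT; vc=[30]
#3 0x1a0→b26/s2 MISS; vc=[30,10]
#4 0x1e1→b30/s2 VC-HIT; vc=[26,10]
#5 0x1eb→b30/s2 L1-HIT; vc=[26,10]
#6 0x1f7→b31/s3 MISS; vc=[26,10]
#7 0xab→b10/s2 VC-HIT; vc=[26,30]

MISSES = 4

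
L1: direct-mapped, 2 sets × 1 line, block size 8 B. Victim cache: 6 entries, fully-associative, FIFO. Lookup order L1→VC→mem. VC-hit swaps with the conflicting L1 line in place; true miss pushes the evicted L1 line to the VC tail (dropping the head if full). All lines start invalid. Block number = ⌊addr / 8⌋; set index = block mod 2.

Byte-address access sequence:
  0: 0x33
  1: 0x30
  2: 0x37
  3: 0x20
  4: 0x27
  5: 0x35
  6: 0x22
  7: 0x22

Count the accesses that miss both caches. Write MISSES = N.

MISSES = 2

  [0] addr=0x33 blk=6 s=0: MISS | VC []
  [1] addr=0x30 blk=6 s=0: L1-HIT | VC []
  [2] addr=0x37 blk=6 s=0: L1-HIT | VC []
  [3] addr=0x20 blk=4 s=0: MISS | VC [6]
  [4] addr=0x27 blk=4 s=0: L1-HIT | VC [6]
  [5] addr=0x35 blk=6 s=0: VC-HIT | VC [4]
  [6] addr=0x22 blk=4 s=0: VC-HIT | VC [6]
  [7] addr=0x22 blk=4 s=0: L1-HIT | VC [6]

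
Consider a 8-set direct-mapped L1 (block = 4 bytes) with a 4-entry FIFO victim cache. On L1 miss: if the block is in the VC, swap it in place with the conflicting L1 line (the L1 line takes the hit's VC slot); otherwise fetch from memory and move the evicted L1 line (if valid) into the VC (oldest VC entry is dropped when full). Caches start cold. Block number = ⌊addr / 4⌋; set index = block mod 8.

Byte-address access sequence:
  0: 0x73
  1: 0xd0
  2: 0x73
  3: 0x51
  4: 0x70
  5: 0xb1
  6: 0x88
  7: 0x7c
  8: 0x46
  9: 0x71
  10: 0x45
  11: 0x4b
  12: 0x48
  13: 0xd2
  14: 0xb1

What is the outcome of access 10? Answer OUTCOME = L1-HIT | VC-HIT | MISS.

0: 0x73 (blk 28, set 4) → MISS  vc=[]
1: 0xd0 (blk 52, set 4) → MISS  vc=[28]
2: 0x73 (blk 28, set 4) → VC-HIT  vc=[52]
3: 0x51 (blk 20, set 4) → MISS  vc=[52, 28]
4: 0x70 (blk 28, set 4) → VC-HIT  vc=[52, 20]
5: 0xb1 (blk 44, set 4) → MISS  vc=[52, 20, 28]
6: 0x88 (blk 34, set 2) → MISS  vc=[52, 20, 28]
7: 0x7c (blk 31, set 7) → MISS  vc=[52, 20, 28]
8: 0x46 (blk 17, set 1) → MISS  vc=[52, 20, 28]
9: 0x71 (blk 28, set 4) → VC-HIT  vc=[52, 20, 44]
10: 0x45 (blk 17, set 1) → L1-HIT  vc=[52, 20, 44]
11: 0x4b (blk 18, set 2) → MISS  vc=[52, 20, 44, 34]
12: 0x48 (blk 18, set 2) → L1-HIT  vc=[52, 20, 44, 34]
13: 0xd2 (blk 52, set 4) → VC-HIT  vc=[28, 20, 44, 34]
14: 0xb1 (blk 44, set 4) → VC-HIT  vc=[28, 20, 52, 34]

OUTCOME = L1-HIT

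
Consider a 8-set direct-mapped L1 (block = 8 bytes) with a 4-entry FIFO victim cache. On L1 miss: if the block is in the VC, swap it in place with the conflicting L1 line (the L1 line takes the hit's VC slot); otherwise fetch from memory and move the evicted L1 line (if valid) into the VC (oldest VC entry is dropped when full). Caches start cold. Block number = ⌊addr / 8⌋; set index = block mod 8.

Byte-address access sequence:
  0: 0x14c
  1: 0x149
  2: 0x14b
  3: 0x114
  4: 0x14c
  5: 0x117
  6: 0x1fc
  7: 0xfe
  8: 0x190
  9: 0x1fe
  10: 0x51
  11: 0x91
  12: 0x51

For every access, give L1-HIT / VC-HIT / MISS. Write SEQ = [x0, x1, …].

SEQ = [MISS, L1-HIT, L1-HIT, MISS, L1-HIT, L1-HIT, MISS, MISS, MISS, VC-HIT, MISS, MISS, VC-HIT]

#0 0x14c→b41/s1 MISS; vc=[]
#1 0x149→b41/s1 L1-HIT; vc=[]
#2 0x14b→b41/s1 L1-HIT; vc=[]
#3 0x114→b34/s2 MISS; vc=[]
#4 0x14c→b41/s1 L1-HIT; vc=[]
#5 0x117→b34/s2 L1-HIT; vc=[]
#6 0x1fc→b63/s7 MISS; vc=[]
#7 0xfe→b31/s7 MISS; vc=[63]
#8 0x190→b50/s2 MISS; vc=[63,34]
#9 0x1fe→b63/s7 VC-HIT; vc=[31,34]
#10 0x51→b10/s2 MISS; vc=[31,34,50]
#11 0x91→b18/s2 MISS; vc=[31,34,50,10]
#12 0x51→b10/s2 VC-HIT; vc=[31,34,50,18]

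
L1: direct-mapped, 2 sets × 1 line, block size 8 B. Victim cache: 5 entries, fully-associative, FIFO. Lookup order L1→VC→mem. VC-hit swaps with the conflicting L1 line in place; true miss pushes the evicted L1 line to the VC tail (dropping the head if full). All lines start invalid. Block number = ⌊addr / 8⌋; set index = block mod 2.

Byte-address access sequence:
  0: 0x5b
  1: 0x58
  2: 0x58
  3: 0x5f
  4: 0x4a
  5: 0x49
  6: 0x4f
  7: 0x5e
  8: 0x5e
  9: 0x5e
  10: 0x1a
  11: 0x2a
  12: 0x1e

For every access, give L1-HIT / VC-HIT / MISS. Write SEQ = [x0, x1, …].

SEQ = [MISS, L1-HIT, L1-HIT, L1-HIT, MISS, L1-HIT, L1-HIT, VC-HIT, L1-HIT, L1-HIT, MISS, MISS, VC-HIT]

0: 0x5b (blk 11, set 1) → MISS  vc=[]
1: 0x58 (blk 11, set 1) → L1-HIT  vc=[]
2: 0x58 (blk 11, set 1) → L1-HIT  vc=[]
3: 0x5f (blk 11, set 1) → L1-HIT  vc=[]
4: 0x4a (blk 9, set 1) → MISS  vc=[11]
5: 0x49 (blk 9, set 1) → L1-HIT  vc=[11]
6: 0x4f (blk 9, set 1) → L1-HIT  vc=[11]
7: 0x5e (blk 11, set 1) → VC-HIT  vc=[9]
8: 0x5e (blk 11, set 1) → L1-HIT  vc=[9]
9: 0x5e (blk 11, set 1) → L1-HIT  vc=[9]
10: 0x1a (blk 3, set 1) → MISS  vc=[9, 11]
11: 0x2a (blk 5, set 1) → MISS  vc=[9, 11, 3]
12: 0x1e (blk 3, set 1) → VC-HIT  vc=[9, 11, 5]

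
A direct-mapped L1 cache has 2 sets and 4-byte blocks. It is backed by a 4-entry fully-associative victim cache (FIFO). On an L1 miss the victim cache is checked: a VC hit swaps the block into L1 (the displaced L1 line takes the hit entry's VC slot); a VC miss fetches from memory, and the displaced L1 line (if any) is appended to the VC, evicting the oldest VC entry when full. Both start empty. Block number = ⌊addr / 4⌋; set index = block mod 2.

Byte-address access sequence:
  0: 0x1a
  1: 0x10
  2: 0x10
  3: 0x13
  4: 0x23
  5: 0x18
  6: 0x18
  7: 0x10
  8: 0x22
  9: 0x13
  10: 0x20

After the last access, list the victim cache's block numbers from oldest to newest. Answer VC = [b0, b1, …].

#0 0x1a→b6/s0 MISS; vc=[]
#1 0x10→b4/s0 MISS; vc=[6]
#2 0x10→b4/s0 L1-HIT; vc=[6]
#3 0x13→b4/s0 L1-HIT; vc=[6]
#4 0x23→b8/s0 MISS; vc=[6,4]
#5 0x18→b6/s0 VC-HIT; vc=[8,4]
#6 0x18→b6/s0 L1-HIT; vc=[8,4]
#7 0x10→b4/s0 VC-HIT; vc=[8,6]
#8 0x22→b8/s0 VC-HIT; vc=[4,6]
#9 0x13→b4/s0 VC-HIT; vc=[8,6]
#10 0x20→b8/s0 VC-HIT; vc=[4,6]

VC = [4, 6]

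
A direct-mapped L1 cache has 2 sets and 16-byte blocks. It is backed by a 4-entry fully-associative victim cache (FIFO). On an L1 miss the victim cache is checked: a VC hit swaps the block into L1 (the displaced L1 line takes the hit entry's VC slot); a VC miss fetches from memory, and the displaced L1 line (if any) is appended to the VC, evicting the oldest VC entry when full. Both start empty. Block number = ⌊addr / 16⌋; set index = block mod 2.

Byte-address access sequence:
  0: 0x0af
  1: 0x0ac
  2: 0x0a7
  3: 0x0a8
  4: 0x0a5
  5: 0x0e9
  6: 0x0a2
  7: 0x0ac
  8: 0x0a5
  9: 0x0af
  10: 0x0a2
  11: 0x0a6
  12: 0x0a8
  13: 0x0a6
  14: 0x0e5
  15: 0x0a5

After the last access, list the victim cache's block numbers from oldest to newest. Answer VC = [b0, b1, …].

0: 0xaf (blk 10, set 0) → MISS  vc=[]
1: 0xac (blk 10, set 0) → L1-HIT  vc=[]
2: 0xa7 (blk 10, set 0) → L1-HIT  vc=[]
3: 0xa8 (blk 10, set 0) → L1-HIT  vc=[]
4: 0xa5 (blk 10, set 0) → L1-HIT  vc=[]
5: 0xe9 (blk 14, set 0) → MISS  vc=[10]
6: 0xa2 (blk 10, set 0) → VC-HIT  vc=[14]
7: 0xac (blk 10, set 0) → L1-HIT  vc=[14]
8: 0xa5 (blk 10, set 0) → L1-HIT  vc=[14]
9: 0xaf (blk 10, set 0) → L1-HIT  vc=[14]
10: 0xa2 (blk 10, set 0) → L1-HIT  vc=[14]
11: 0xa6 (blk 10, set 0) → L1-HIT  vc=[14]
12: 0xa8 (blk 10, set 0) → L1-HIT  vc=[14]
13: 0xa6 (blk 10, set 0) → L1-HIT  vc=[14]
14: 0xe5 (blk 14, set 0) → VC-HIT  vc=[10]
15: 0xa5 (blk 10, set 0) → VC-HIT  vc=[14]

VC = [14]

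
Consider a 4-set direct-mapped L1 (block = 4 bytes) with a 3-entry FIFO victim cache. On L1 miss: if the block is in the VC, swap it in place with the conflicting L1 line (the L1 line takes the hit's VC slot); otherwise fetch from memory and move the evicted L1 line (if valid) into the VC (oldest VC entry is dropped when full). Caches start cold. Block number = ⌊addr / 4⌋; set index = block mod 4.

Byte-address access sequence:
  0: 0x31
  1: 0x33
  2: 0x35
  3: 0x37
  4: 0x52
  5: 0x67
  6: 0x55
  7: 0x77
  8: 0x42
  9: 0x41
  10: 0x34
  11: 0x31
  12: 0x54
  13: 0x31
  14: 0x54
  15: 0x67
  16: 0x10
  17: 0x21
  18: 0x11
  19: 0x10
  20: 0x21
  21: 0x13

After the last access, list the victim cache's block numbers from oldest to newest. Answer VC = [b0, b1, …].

VC = [21, 12, 8]

#0 0x31→b12/s0 MISS; vc=[]
#1 0x33→b12/s0 L1-HIT; vc=[]
#2 0x35→b13/s1 MISS; vc=[]
#3 0x37→b13/s1 L1-HIT; vc=[]
#4 0x52→b20/s0 MISS; vc=[12]
#5 0x67→b25/s1 MISS; vc=[12,13]
#6 0x55→b21/s1 MISS; vc=[12,13,25]
#7 0x77→b29/s1 MISS; vc=[13,25,21]
#8 0x42→b16/s0 MISS; vc=[25,21,20]
#9 0x41→b16/s0 L1-HIT; vc=[25,21,20]
#10 0x34→b13/s1 MISS; vc=[21,20,29]
#11 0x31→b12/s0 MISS; vc=[20,29,16]
#12 0x54→b21/s1 MISS; vc=[29,16,13]
#13 0x31→b12/s0 L1-HIT; vc=[29,16,13]
#14 0x54→b21/s1 L1-HIT; vc=[29,16,13]
#15 0x67→b25/s1 MISS; vc=[16,13,21]
#16 0x10→b4/s0 MISS; vc=[13,21,12]
#17 0x21→b8/s0 MISS; vc=[21,12,4]
#18 0x11→b4/s0 VC-HIT; vc=[21,12,8]
#19 0x10→b4/s0 L1-HIT; vc=[21,12,8]
#20 0x21→b8/s0 VC-HIT; vc=[21,12,4]
#21 0x13→b4/s0 VC-HIT; vc=[21,12,8]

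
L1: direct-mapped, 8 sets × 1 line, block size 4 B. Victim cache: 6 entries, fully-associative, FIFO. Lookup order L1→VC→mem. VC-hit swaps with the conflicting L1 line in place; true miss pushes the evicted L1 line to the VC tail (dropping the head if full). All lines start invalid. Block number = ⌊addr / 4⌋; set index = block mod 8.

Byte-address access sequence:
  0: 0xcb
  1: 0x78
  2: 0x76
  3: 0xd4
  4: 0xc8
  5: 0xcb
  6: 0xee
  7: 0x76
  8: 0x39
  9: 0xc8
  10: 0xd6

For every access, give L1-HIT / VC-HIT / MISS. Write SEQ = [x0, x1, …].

#0 0xcb→b50/s2 MISS; vc=[]
#1 0x78→b30/s6 MISS; vc=[]
#2 0x76→b29/s5 MISS; vc=[]
#3 0xd4→b53/s5 MISS; vc=[29]
#4 0xc8→b50/s2 L1-HIT; vc=[29]
#5 0xcb→b50/s2 L1-HIT; vc=[29]
#6 0xee→b59/s3 MISS; vc=[29]
#7 0x76→b29/s5 VC-HIT; vc=[53]
#8 0x39→b14/s6 MISS; vc=[53,30]
#9 0xc8→b50/s2 L1-HIT; vc=[53,30]
#10 0xd6→b53/s5 VC-HIT; vc=[29,30]

SEQ = [MISS, MISS, MISS, MISS, L1-HIT, L1-HIT, MISS, VC-HIT, MISS, L1-HIT, VC-HIT]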